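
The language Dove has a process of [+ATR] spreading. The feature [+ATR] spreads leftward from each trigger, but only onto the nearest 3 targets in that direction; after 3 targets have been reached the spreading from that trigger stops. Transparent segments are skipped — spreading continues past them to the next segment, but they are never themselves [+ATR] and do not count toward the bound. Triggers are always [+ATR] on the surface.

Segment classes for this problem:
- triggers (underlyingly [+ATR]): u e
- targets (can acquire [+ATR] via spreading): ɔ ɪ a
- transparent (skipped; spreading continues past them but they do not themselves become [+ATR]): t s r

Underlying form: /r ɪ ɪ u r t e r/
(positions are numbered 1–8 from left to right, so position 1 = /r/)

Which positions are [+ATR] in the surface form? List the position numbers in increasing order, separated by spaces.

2 3 4 7

From /u/ at 4 leftward: 3 /ɪ/ → [+ATR]; 2 /ɪ/ → [+ATR]; 1 /r/ transparent; word edge.
From /e/ at 7 leftward: 6 /t/ transparent; 5 /r/ transparent; 4 /u/ is itself a trigger — this domain ends here.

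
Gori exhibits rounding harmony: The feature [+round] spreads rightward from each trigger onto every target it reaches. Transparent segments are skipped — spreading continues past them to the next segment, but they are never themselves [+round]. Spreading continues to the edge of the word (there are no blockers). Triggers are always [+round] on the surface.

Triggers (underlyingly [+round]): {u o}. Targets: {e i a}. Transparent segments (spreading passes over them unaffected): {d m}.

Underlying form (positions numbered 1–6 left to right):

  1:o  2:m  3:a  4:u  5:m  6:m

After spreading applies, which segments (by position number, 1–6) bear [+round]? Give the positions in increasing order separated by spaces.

From /o/ at 1 rightward: 2 /m/ transparent; 3 /a/ → [+round]; 4 /u/ is itself a trigger — this domain ends here.
From /u/ at 4 rightward: 5 /m/ transparent; 6 /m/ transparent; word edge.

1 3 4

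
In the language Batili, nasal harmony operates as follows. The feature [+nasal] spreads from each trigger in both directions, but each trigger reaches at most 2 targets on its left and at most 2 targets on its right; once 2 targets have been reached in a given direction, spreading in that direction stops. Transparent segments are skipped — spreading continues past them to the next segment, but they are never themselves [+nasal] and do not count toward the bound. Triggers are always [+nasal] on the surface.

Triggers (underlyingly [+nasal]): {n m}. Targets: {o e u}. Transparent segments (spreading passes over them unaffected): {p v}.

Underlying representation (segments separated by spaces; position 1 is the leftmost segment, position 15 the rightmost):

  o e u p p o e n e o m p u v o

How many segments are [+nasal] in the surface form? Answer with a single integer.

8

From /n/ at 8 rightward: 9 /e/ → [+nasal]; 10 /o/ → [+nasal]; bound reached.
From /n/ at 8 leftward: 7 /e/ → [+nasal]; 6 /o/ → [+nasal]; bound reached.
From /m/ at 11 rightward: 12 /p/ transparent; 13 /u/ → [+nasal]; 14 /v/ transparent; 15 /o/ → [+nasal]; bound reached.
From /m/ at 11 leftward: 10 /o/ → [+nasal]; 9 /e/ → [+nasal]; bound reached.
Targets with no active source: positions 1 2 3 stay [-nasal].
[+nasal] positions on the surface: 6 7 8 9 10 11 13 15.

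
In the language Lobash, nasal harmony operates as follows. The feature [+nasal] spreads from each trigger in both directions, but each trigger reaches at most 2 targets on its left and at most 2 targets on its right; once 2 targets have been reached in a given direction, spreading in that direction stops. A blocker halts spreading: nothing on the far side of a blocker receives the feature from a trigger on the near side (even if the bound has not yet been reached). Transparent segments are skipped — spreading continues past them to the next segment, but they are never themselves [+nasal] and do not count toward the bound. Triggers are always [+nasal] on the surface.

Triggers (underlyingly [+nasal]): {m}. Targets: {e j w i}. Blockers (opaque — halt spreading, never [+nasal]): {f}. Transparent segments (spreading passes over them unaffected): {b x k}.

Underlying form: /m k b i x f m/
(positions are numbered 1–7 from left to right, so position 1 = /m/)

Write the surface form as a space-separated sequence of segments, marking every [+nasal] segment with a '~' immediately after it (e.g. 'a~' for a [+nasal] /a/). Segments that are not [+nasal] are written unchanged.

From /m/ at 1 rightward: 2 /k/ transparent; 3 /b/ transparent; 4 /i/ → [+nasal]; 5 /x/ transparent; 6 /f/ blocks.
From /m/ at 1 leftward: word edge.
From /m/ at 7 rightward: word edge.
From /m/ at 7 leftward: 6 /f/ blocks.
[+nasal] positions on the surface: 1 4 7.

m~ k b i~ x f m~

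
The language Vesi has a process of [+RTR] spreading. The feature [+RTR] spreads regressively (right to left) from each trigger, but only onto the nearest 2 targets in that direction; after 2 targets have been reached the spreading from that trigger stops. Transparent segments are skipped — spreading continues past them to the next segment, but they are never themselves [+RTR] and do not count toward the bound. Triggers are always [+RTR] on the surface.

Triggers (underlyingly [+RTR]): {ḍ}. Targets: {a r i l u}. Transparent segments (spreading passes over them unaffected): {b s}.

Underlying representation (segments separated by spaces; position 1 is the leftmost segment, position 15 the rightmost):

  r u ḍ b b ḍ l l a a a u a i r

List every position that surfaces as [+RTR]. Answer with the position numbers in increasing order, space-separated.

1 2 3 6

From /ḍ/ at 3 leftward: 2 /u/ → [+RTR]; 1 /r/ → [+RTR]; bound reached.
From /ḍ/ at 6 leftward: 5 /b/ transparent; 4 /b/ transparent; 3 /ḍ/ is itself a trigger — this domain ends here.
Targets with no active source: positions 7 8 9 10 11 12 13 14 15 stay [-emphatic].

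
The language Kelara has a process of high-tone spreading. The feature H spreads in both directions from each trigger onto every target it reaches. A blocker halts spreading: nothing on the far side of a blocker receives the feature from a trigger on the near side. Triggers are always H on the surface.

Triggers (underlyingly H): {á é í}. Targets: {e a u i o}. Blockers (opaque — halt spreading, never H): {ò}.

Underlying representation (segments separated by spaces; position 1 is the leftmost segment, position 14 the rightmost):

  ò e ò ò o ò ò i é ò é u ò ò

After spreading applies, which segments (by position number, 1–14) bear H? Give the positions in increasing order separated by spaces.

From /é/ at 9 rightward: 10 /ò/ blocks.
From /é/ at 9 leftward: 8 /i/ → H; 7 /ò/ blocks.
From /é/ at 11 rightward: 12 /u/ → H; 13 /ò/ blocks.
From /é/ at 11 leftward: 10 /ò/ blocks.
Targets with no active source: positions 2 5 stay [-high tone].

8 9 11 12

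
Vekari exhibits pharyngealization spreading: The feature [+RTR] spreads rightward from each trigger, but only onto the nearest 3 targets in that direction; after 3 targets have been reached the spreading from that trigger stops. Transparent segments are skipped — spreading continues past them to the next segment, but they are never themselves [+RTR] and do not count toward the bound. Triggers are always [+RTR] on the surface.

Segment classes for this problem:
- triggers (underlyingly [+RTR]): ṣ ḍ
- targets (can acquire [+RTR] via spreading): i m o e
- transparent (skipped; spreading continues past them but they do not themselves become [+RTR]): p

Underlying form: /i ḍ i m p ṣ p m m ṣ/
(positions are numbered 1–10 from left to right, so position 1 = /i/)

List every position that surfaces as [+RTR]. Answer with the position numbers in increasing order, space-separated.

2 3 4 6 8 9 10

From /ḍ/ at 2 rightward: 3 /i/ → [+RTR]; 4 /m/ → [+RTR]; 5 /p/ transparent; 6 /ṣ/ is itself a trigger — this domain ends here.
From /ṣ/ at 6 rightward: 7 /p/ transparent; 8 /m/ → [+RTR]; 9 /m/ → [+RTR]; 10 /ṣ/ is itself a trigger — this domain ends here.
From /ṣ/ at 10 rightward: word edge.
Target with no active source: position 1 stays [-emphatic].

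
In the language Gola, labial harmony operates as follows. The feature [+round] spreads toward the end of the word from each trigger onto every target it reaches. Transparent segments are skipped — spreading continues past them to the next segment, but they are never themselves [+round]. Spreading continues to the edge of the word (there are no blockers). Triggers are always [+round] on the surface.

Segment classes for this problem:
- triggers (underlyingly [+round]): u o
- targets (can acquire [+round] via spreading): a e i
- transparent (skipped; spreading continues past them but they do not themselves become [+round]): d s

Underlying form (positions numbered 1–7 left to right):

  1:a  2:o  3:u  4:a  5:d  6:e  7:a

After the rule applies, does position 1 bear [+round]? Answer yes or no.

no

From /o/ at 2 rightward: 3 /u/ is itself a trigger — this domain ends here.
From /u/ at 3 rightward: 4 /a/ → [+round]; 5 /d/ transparent; 6 /e/ → [+round]; 7 /a/ → [+round]; word edge.
Target with no active source: position 1 stays [-round].
[+round] positions on the surface: 2 3 4 6 7.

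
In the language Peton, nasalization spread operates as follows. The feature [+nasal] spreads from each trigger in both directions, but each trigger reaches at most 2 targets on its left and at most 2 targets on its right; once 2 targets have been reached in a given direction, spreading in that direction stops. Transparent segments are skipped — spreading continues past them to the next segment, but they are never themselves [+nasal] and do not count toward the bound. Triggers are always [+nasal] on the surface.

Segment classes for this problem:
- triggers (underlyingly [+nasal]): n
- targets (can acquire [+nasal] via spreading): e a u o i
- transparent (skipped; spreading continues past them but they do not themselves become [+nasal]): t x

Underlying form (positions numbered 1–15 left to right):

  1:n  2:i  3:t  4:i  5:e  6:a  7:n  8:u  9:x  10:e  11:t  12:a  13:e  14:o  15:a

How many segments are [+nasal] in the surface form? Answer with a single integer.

From /n/ at 1 rightward: 2 /i/ → [+nasal]; 3 /t/ transparent; 4 /i/ → [+nasal]; bound reached.
From /n/ at 1 leftward: word edge.
From /n/ at 7 rightward: 8 /u/ → [+nasal]; 9 /x/ transparent; 10 /e/ → [+nasal]; bound reached.
From /n/ at 7 leftward: 6 /a/ → [+nasal]; 5 /e/ → [+nasal]; bound reached.
Targets with no active source: positions 12 13 14 15 stay [-nasal].
[+nasal] positions on the surface: 1 2 4 5 6 7 8 10.

8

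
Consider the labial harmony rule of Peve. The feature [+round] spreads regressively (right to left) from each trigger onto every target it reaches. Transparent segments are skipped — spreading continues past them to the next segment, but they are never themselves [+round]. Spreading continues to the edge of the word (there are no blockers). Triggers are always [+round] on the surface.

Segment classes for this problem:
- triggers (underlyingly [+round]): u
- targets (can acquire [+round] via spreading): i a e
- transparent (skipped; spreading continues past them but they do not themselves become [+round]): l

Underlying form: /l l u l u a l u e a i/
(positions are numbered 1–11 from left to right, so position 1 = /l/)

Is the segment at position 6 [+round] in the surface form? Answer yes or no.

yes

From /u/ at 3 leftward: 2 /l/ transparent; 1 /l/ transparent; word edge.
From /u/ at 5 leftward: 4 /l/ transparent; 3 /u/ is itself a trigger — this domain ends here.
From /u/ at 8 leftward: 7 /l/ transparent; 6 /a/ → [+round]; 5 /u/ is itself a trigger — this domain ends here.
Targets with no active source: positions 9 10 11 stay [-round].
[+round] positions on the surface: 3 5 6 8.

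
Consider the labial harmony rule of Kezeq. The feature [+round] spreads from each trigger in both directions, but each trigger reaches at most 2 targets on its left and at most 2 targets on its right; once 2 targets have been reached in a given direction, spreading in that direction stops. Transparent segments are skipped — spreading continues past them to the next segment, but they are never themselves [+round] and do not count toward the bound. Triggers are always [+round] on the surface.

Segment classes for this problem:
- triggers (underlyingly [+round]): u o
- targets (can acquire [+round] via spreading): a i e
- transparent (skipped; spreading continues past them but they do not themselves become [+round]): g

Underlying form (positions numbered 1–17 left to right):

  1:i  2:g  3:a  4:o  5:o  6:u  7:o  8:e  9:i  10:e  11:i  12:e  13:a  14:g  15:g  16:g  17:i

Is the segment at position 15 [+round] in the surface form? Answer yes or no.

From /o/ at 4 rightward: 5 /o/ is itself a trigger — this domain ends here.
From /o/ at 4 leftward: 3 /a/ → [+round]; 2 /g/ transparent; 1 /i/ → [+round]; bound reached.
From /o/ at 5 rightward: 6 /u/ is itself a trigger — this domain ends here.
From /o/ at 5 leftward: 4 /o/ is itself a trigger — this domain ends here.
From /u/ at 6 rightward: 7 /o/ is itself a trigger — this domain ends here.
From /u/ at 6 leftward: 5 /o/ is itself a trigger — this domain ends here.
From /o/ at 7 rightward: 8 /e/ → [+round]; 9 /i/ → [+round]; bound reached.
From /o/ at 7 leftward: 6 /u/ is itself a trigger — this domain ends here.
Targets with no active source: positions 10 11 12 13 17 stay [-round].
[+round] positions on the surface: 1 3 4 5 6 7 8 9.

no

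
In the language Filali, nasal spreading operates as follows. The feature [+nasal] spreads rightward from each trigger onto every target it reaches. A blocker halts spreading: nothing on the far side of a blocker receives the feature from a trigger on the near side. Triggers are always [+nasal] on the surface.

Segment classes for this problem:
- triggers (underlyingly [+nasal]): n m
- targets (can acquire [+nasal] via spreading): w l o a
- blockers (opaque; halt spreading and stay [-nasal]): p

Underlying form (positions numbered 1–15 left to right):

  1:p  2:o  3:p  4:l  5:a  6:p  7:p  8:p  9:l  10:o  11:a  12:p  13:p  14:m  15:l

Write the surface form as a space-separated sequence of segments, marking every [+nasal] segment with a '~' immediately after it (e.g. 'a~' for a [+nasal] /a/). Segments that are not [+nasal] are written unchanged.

From /m/ at 14 rightward: 15 /l/ → [+nasal]; word edge.
Targets with no active source: positions 2 4 5 9 10 11 stay [-nasal].
[+nasal] positions on the surface: 14 15.

p o p l a p p p l o a p p m~ l~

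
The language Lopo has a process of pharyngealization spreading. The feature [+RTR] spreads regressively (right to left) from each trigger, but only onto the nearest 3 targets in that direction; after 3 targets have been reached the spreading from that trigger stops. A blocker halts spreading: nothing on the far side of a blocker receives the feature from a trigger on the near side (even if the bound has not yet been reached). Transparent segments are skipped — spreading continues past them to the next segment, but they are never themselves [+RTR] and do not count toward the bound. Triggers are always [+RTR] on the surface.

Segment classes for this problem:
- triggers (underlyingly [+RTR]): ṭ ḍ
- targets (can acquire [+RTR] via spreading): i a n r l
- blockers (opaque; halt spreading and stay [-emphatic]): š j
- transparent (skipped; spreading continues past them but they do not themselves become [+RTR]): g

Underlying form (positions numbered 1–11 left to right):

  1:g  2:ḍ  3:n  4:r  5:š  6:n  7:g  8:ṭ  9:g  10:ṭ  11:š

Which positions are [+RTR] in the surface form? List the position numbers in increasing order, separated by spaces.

2 6 8 10

From /ḍ/ at 2 leftward: 1 /g/ transparent; word edge.
From /ṭ/ at 8 leftward: 7 /g/ transparent; 6 /n/ → [+RTR]; 5 /š/ blocks.
From /ṭ/ at 10 leftward: 9 /g/ transparent; 8 /ṭ/ is itself a trigger — this domain ends here.
Targets with no active source: positions 3 4 stay [-emphatic].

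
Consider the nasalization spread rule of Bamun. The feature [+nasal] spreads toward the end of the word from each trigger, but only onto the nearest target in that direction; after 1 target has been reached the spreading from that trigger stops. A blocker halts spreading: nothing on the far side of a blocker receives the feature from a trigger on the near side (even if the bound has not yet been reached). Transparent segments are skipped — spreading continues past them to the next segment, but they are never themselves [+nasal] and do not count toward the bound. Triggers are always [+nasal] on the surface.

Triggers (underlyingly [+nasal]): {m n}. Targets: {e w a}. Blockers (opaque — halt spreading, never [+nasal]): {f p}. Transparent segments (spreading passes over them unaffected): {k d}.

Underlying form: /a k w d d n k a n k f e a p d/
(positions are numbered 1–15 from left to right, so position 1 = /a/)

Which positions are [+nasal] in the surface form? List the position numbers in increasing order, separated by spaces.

6 8 9

From /n/ at 6 rightward: 7 /k/ transparent; 8 /a/ → [+nasal]; bound reached.
From /n/ at 9 rightward: 10 /k/ transparent; 11 /f/ blocks.
Targets with no active source: positions 1 3 12 13 stay [-nasal].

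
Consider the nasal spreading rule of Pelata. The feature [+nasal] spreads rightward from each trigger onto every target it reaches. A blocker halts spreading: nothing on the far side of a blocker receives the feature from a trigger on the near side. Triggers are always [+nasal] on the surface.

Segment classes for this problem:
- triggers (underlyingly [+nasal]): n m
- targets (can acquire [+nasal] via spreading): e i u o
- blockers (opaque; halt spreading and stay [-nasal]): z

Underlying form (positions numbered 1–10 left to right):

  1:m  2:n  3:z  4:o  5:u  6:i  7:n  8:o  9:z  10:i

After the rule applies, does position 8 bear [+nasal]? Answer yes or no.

From /m/ at 1 rightward: 2 /n/ is itself a trigger — this domain ends here.
From /n/ at 2 rightward: 3 /z/ blocks.
From /n/ at 7 rightward: 8 /o/ → [+nasal]; 9 /z/ blocks.
Targets with no active source: positions 4 5 6 10 stay [-nasal].
[+nasal] positions on the surface: 1 2 7 8.

yes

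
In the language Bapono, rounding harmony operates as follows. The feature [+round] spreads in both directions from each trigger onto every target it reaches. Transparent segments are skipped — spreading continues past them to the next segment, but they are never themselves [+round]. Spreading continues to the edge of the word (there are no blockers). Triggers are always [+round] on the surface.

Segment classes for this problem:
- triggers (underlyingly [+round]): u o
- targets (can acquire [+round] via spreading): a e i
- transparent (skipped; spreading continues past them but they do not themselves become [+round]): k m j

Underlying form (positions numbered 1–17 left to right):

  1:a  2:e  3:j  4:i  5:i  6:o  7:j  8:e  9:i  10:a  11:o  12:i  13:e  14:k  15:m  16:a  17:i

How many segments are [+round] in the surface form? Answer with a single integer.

13

From /o/ at 6 rightward: 7 /j/ transparent; 8 /e/ → [+round]; 9 /i/ → [+round]; 10 /a/ → [+round]; 11 /o/ is itself a trigger — this domain ends here.
From /o/ at 6 leftward: 5 /i/ → [+round]; 4 /i/ → [+round]; 3 /j/ transparent; 2 /e/ → [+round]; 1 /a/ → [+round]; word edge.
From /o/ at 11 rightward: 12 /i/ → [+round]; 13 /e/ → [+round]; 14 /k/ transparent; 15 /m/ transparent; 16 /a/ → [+round]; 17 /i/ → [+round]; word edge.
From /o/ at 11 leftward: 10 /a/ → [+round]; 9 /i/ → [+round]; 8 /e/ → [+round]; 7 /j/ transparent; 6 /o/ is itself a trigger — this domain ends here.
[+round] positions on the surface: 1 2 4 5 6 8 9 10 11 12 13 16 17.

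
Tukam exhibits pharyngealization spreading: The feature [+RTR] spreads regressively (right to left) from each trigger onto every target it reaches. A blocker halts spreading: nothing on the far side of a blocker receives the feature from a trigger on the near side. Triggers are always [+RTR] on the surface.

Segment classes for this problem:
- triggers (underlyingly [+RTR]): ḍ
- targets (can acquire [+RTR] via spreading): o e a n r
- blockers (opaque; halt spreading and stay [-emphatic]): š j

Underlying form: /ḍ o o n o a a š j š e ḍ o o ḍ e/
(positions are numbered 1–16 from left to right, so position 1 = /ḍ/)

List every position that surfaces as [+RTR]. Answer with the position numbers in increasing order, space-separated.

1 11 12 13 14 15

From /ḍ/ at 1 leftward: word edge.
From /ḍ/ at 12 leftward: 11 /e/ → [+RTR]; 10 /š/ blocks.
From /ḍ/ at 15 leftward: 14 /o/ → [+RTR]; 13 /o/ → [+RTR]; 12 /ḍ/ is itself a trigger — this domain ends here.
Targets with no active source: positions 2 3 4 5 6 7 16 stay [-emphatic].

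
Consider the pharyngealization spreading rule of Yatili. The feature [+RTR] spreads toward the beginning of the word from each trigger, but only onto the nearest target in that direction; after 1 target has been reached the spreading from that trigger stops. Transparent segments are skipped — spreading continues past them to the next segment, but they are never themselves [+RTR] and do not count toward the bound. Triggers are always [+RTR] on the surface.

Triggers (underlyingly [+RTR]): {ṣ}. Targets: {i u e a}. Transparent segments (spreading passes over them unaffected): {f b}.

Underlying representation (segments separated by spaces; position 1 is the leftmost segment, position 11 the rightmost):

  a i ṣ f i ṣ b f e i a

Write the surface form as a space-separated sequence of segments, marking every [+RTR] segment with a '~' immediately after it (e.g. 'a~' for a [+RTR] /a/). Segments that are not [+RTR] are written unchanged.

a i~ ṣ~ f i~ ṣ~ b f e i a

From /ṣ/ at 3 leftward: 2 /i/ → [+RTR]; bound reached.
From /ṣ/ at 6 leftward: 5 /i/ → [+RTR]; bound reached.
Targets with no active source: positions 1 9 10 11 stay [-emphatic].
[+RTR] positions on the surface: 2 3 5 6.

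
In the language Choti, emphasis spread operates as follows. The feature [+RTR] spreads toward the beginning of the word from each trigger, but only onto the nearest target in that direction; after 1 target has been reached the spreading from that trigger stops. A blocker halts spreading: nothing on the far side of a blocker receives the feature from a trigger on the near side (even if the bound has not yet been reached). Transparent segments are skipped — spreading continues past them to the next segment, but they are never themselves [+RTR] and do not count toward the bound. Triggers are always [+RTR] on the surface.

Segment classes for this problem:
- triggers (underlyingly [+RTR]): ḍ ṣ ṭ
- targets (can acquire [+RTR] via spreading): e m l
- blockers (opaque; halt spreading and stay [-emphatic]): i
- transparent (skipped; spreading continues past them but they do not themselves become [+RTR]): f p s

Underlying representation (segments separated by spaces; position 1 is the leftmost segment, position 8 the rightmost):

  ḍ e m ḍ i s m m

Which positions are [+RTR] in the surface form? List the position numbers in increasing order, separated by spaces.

From /ḍ/ at 1 leftward: word edge.
From /ḍ/ at 4 leftward: 3 /m/ → [+RTR]; bound reached.
Targets with no active source: positions 2 7 8 stay [-emphatic].

1 3 4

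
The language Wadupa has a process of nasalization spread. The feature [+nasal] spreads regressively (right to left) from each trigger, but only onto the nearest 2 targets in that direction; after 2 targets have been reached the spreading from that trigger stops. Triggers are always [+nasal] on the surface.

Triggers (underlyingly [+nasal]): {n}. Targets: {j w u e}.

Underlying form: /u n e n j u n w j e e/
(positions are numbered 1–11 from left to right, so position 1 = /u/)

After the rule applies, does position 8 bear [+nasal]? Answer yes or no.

no

From /n/ at 2 leftward: 1 /u/ → [+nasal]; word edge.
From /n/ at 4 leftward: 3 /e/ → [+nasal]; 2 /n/ is itself a trigger — this domain ends here.
From /n/ at 7 leftward: 6 /u/ → [+nasal]; 5 /j/ → [+nasal]; bound reached.
Targets with no active source: positions 8 9 10 11 stay [-nasal].
[+nasal] positions on the surface: 1 2 3 4 5 6 7.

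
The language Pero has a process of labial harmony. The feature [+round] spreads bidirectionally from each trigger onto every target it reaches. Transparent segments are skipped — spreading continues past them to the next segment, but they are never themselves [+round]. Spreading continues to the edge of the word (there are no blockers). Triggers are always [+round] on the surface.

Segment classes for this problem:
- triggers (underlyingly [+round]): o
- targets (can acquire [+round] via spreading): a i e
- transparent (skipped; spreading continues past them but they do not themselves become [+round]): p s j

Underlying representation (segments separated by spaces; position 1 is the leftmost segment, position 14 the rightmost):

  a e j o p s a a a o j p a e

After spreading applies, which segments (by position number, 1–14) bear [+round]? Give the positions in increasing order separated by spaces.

From /o/ at 4 rightward: 5 /p/ transparent; 6 /s/ transparent; 7 /a/ → [+round]; 8 /a/ → [+round]; 9 /a/ → [+round]; 10 /o/ is itself a trigger — this domain ends here.
From /o/ at 4 leftward: 3 /j/ transparent; 2 /e/ → [+round]; 1 /a/ → [+round]; word edge.
From /o/ at 10 rightward: 11 /j/ transparent; 12 /p/ transparent; 13 /a/ → [+round]; 14 /e/ → [+round]; word edge.
From /o/ at 10 leftward: 9 /a/ → [+round]; 8 /a/ → [+round]; 7 /a/ → [+round]; 6 /s/ transparent; 5 /p/ transparent; 4 /o/ is itself a trigger — this domain ends here.

1 2 4 7 8 9 10 13 14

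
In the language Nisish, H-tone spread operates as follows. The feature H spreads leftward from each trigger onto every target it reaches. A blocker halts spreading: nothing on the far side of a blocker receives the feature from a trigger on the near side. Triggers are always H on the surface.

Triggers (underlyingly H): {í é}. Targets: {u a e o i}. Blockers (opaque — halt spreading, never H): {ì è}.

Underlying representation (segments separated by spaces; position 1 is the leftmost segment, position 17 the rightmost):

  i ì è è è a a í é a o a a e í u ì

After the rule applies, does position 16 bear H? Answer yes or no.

From /í/ at 8 leftward: 7 /a/ → H; 6 /a/ → H; 5 /è/ blocks.
From /é/ at 9 leftward: 8 /í/ is itself a trigger — this domain ends here.
From /í/ at 15 leftward: 14 /e/ → H; 13 /a/ → H; 12 /a/ → H; 11 /o/ → H; 10 /a/ → H; 9 /é/ is itself a trigger — this domain ends here.
Targets with no active source: positions 1 16 stay [-high tone].
H positions on the surface: 6 7 8 9 10 11 12 13 14 15.

no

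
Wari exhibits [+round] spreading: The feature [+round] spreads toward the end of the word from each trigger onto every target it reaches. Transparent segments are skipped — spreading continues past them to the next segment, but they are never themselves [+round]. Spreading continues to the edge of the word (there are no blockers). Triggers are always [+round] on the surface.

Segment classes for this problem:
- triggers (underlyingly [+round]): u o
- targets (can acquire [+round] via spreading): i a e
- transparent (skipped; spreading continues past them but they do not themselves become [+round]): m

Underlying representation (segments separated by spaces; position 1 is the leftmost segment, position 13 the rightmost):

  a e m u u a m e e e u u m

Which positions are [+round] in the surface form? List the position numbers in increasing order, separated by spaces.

4 5 6 8 9 10 11 12

From /u/ at 4 rightward: 5 /u/ is itself a trigger — this domain ends here.
From /u/ at 5 rightward: 6 /a/ → [+round]; 7 /m/ transparent; 8 /e/ → [+round]; 9 /e/ → [+round]; 10 /e/ → [+round]; 11 /u/ is itself a trigger — this domain ends here.
From /u/ at 11 rightward: 12 /u/ is itself a trigger — this domain ends here.
From /u/ at 12 rightward: 13 /m/ transparent; word edge.
Targets with no active source: positions 1 2 stay [-round].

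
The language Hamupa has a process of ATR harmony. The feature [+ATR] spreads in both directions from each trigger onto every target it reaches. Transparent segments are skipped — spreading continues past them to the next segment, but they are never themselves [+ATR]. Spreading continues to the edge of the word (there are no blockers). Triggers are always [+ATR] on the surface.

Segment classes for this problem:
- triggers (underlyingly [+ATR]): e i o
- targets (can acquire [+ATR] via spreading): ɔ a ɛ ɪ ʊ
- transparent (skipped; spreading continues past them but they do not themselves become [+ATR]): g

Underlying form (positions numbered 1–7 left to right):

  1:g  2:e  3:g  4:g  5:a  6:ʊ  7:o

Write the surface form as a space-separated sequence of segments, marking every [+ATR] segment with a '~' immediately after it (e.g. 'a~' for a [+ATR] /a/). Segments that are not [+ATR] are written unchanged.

g e~ g g a~ ʊ~ o~

From /e/ at 2 rightward: 3 /g/ transparent; 4 /g/ transparent; 5 /a/ → [+ATR]; 6 /ʊ/ → [+ATR]; 7 /o/ is itself a trigger — this domain ends here.
From /e/ at 2 leftward: 1 /g/ transparent; word edge.
From /o/ at 7 rightward: word edge.
From /o/ at 7 leftward: 6 /ʊ/ → [+ATR]; 5 /a/ → [+ATR]; 4 /g/ transparent; 3 /g/ transparent; 2 /e/ is itself a trigger — this domain ends here.
[+ATR] positions on the surface: 2 5 6 7.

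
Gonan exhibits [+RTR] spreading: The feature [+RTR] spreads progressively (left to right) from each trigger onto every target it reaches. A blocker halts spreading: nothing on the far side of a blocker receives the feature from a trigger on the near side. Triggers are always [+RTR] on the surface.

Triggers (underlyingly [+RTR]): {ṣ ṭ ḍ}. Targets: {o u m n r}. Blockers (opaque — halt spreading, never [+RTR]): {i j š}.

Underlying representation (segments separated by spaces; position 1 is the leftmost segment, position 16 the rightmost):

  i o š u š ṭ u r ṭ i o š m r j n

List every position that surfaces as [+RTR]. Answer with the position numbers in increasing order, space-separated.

6 7 8 9

From /ṭ/ at 6 rightward: 7 /u/ → [+RTR]; 8 /r/ → [+RTR]; 9 /ṭ/ is itself a trigger — this domain ends here.
From /ṭ/ at 9 rightward: 10 /i/ blocks.
Targets with no active source: positions 2 4 11 13 14 16 stay [-emphatic].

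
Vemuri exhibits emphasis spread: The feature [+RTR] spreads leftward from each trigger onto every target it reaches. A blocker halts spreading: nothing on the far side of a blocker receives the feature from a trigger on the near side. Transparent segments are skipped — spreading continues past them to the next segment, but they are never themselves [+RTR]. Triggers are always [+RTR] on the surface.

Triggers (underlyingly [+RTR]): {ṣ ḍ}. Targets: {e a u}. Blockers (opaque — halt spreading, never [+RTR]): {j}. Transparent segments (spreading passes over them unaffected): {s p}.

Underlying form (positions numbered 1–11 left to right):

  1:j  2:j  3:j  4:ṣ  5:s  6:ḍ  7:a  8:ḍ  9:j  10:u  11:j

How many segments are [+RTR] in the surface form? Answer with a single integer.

From /ṣ/ at 4 leftward: 3 /j/ blocks.
From /ḍ/ at 6 leftward: 5 /s/ transparent; 4 /ṣ/ is itself a trigger — this domain ends here.
From /ḍ/ at 8 leftward: 7 /a/ → [+RTR]; 6 /ḍ/ is itself a trigger — this domain ends here.
Target with no active source: position 10 stays [-emphatic].
[+RTR] positions on the surface: 4 6 7 8.

4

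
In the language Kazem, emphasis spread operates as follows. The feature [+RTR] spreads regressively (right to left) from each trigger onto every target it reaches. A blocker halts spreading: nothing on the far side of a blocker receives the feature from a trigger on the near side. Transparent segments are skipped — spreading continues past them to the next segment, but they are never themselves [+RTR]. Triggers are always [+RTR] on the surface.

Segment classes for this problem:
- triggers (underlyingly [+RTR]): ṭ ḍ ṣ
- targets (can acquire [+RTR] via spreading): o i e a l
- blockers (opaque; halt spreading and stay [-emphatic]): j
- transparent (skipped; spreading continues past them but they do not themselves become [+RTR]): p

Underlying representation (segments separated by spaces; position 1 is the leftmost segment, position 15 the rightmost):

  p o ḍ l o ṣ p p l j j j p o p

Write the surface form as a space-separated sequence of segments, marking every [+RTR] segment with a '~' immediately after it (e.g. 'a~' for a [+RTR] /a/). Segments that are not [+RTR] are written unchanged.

From /ḍ/ at 3 leftward: 2 /o/ → [+RTR]; 1 /p/ transparent; word edge.
From /ṣ/ at 6 leftward: 5 /o/ → [+RTR]; 4 /l/ → [+RTR]; 3 /ḍ/ is itself a trigger — this domain ends here.
Targets with no active source: positions 9 14 stay [-emphatic].
[+RTR] positions on the surface: 2 3 4 5 6.

p o~ ḍ~ l~ o~ ṣ~ p p l j j j p o p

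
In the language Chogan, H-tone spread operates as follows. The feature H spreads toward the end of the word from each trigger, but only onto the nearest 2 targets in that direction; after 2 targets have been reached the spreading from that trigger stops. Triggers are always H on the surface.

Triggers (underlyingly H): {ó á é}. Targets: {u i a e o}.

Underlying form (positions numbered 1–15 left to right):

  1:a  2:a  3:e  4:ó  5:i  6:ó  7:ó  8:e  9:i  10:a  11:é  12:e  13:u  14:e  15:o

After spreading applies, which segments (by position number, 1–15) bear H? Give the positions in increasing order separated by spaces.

4 5 6 7 8 9 11 12 13

From /ó/ at 4 rightward: 5 /i/ → H; 6 /ó/ is itself a trigger — this domain ends here.
From /ó/ at 6 rightward: 7 /ó/ is itself a trigger — this domain ends here.
From /ó/ at 7 rightward: 8 /e/ → H; 9 /i/ → H; bound reached.
From /é/ at 11 rightward: 12 /e/ → H; 13 /u/ → H; bound reached.
Targets with no active source: positions 1 2 3 10 14 15 stay [-high tone].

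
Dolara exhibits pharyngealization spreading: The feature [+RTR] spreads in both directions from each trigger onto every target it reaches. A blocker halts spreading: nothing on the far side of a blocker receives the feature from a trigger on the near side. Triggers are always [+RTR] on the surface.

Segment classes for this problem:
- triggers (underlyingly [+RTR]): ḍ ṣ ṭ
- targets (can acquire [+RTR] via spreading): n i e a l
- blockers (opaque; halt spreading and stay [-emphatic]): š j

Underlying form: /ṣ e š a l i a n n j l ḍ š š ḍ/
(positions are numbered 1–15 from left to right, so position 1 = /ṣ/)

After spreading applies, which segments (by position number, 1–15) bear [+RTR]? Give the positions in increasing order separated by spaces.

From /ṣ/ at 1 rightward: 2 /e/ → [+RTR]; 3 /š/ blocks.
From /ṣ/ at 1 leftward: word edge.
From /ḍ/ at 12 rightward: 13 /š/ blocks.
From /ḍ/ at 12 leftward: 11 /l/ → [+RTR]; 10 /j/ blocks.
From /ḍ/ at 15 rightward: word edge.
From /ḍ/ at 15 leftward: 14 /š/ blocks.
Targets with no active source: positions 4 5 6 7 8 9 stay [-emphatic].

1 2 11 12 15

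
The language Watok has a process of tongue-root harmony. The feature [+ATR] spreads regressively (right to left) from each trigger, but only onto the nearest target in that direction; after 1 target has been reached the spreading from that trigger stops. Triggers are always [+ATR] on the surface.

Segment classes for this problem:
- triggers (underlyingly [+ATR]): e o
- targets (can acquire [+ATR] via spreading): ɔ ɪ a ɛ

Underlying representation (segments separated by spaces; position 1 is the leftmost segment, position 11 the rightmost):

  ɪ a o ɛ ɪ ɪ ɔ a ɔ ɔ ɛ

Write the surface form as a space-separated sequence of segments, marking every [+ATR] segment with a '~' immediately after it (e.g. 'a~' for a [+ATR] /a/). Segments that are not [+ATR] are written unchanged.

ɪ a~ o~ ɛ ɪ ɪ ɔ a ɔ ɔ ɛ

From /o/ at 3 leftward: 2 /a/ → [+ATR]; bound reached.
Targets with no active source: positions 1 4 5 6 7 8 9 10 11 stay [-ATR].
[+ATR] positions on the surface: 2 3.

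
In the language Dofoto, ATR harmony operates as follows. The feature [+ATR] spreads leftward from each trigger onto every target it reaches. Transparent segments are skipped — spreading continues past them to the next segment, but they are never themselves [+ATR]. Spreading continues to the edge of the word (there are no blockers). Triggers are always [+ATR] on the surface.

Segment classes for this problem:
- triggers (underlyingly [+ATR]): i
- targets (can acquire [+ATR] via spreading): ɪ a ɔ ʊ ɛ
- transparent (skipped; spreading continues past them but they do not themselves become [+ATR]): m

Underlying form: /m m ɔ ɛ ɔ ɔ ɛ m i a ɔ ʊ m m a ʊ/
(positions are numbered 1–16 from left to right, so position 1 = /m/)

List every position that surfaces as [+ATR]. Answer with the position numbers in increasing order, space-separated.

3 4 5 6 7 9

From /i/ at 9 leftward: 8 /m/ transparent; 7 /ɛ/ → [+ATR]; 6 /ɔ/ → [+ATR]; 5 /ɔ/ → [+ATR]; 4 /ɛ/ → [+ATR]; 3 /ɔ/ → [+ATR]; 2 /m/ transparent; 1 /m/ transparent; word edge.
Targets with no active source: positions 10 11 12 15 16 stay [-ATR].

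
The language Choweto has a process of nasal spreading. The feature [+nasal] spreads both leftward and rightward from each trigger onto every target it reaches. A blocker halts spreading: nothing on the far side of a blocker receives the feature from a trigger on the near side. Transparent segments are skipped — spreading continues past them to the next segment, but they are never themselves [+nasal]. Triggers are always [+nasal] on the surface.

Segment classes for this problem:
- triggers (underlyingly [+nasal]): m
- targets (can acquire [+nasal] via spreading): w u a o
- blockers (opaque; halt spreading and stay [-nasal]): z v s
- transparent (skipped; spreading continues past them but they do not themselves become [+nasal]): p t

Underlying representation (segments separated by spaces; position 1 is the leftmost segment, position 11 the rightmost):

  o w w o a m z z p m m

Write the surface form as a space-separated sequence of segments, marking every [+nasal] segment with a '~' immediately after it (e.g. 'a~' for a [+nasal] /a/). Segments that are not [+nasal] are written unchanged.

o~ w~ w~ o~ a~ m~ z z p m~ m~

From /m/ at 6 rightward: 7 /z/ blocks.
From /m/ at 6 leftward: 5 /a/ → [+nasal]; 4 /o/ → [+nasal]; 3 /w/ → [+nasal]; 2 /w/ → [+nasal]; 1 /o/ → [+nasal]; word edge.
From /m/ at 10 rightward: 11 /m/ is itself a trigger — this domain ends here.
From /m/ at 10 leftward: 9 /p/ transparent; 8 /z/ blocks.
From /m/ at 11 rightward: word edge.
From /m/ at 11 leftward: 10 /m/ is itself a trigger — this domain ends here.
[+nasal] positions on the surface: 1 2 3 4 5 6 10 11.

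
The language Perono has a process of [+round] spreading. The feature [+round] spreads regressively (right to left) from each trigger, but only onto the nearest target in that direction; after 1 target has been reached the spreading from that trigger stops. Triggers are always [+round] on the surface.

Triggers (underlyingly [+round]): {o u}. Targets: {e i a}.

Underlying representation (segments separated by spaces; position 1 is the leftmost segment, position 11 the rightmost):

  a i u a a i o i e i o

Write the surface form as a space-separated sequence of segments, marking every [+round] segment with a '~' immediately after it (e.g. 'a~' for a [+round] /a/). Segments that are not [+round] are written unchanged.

a i~ u~ a a i~ o~ i e i~ o~

From /u/ at 3 leftward: 2 /i/ → [+round]; bound reached.
From /o/ at 7 leftward: 6 /i/ → [+round]; bound reached.
From /o/ at 11 leftward: 10 /i/ → [+round]; bound reached.
Targets with no active source: positions 1 4 5 8 9 stay [-round].
[+round] positions on the surface: 2 3 6 7 10 11.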